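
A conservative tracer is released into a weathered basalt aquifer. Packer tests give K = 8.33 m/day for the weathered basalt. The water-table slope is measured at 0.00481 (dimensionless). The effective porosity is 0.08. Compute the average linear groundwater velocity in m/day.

Hydraulic gradient i = 0.00481.
Darcy flux q = K · i = 8.330 × 0.004810 = 0.04007 m/day.
Seepage velocity v = q / n_e = 0.04007 / 0.08 = 0.5008 m/day.

0.501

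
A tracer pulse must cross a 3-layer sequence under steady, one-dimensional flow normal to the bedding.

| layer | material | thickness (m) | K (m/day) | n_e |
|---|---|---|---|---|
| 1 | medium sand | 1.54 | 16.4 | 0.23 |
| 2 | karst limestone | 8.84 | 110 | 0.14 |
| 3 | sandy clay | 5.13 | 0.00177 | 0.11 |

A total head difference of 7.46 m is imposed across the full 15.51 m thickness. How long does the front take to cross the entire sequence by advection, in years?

2.29

With flow normal to the layers, continuity requires the same specific discharge q through every layer.
Σ(b_i/K_i) = 1.54/16.4 + 8.84/110 + 5.13/0.00177 = 2898 d.
q = Δh / Σ(b_i/K_i) = 7.46 / 2898 = 0.002574 m/day.
In each layer the seepage velocity is v_i = q/n_i, so the layer transit time is t_i = b_i·n_i / q:
  layer 1 (medium sand): t_1 = 1.54 × 0.23 / 0.002574 = 137.6 d
  layer 2 (karst limestone): t_2 = 8.84 × 0.14 / 0.002574 = 480.9 d
  layer 3 (sandy clay): t_3 = 5.13 × 0.11 / 0.002574 = 219.3 d
Total t = Σ t_i = 837.7 days = 2.294 years.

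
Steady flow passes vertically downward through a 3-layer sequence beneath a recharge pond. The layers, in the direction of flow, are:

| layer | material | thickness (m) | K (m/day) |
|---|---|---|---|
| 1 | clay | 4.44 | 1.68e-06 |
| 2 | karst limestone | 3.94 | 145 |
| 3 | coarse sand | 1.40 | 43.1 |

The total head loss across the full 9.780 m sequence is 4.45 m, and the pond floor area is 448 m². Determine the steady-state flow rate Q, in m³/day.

Flow is perpendicular to layering, so the layers act in series and the equivalent K is the thickness-weighted harmonic mean.
Total thickness L = 4.44 + 3.94 + 1.40 = 9.780 m.
Σ(b_i/K_i) = 4.44/1.68e-06 + 3.94/145 + 1.40/43.1 = 2.643e+06 d.
K_eq = L / Σ(b_i/K_i) = 9.780 / 2.643e+06 = 3.701e-06 m/day.
Q = K_eq · A · (Δh/L) = 3.701e-06 × 448 × (4.45/9.780) = 0.0007543 m³/day.

0.000754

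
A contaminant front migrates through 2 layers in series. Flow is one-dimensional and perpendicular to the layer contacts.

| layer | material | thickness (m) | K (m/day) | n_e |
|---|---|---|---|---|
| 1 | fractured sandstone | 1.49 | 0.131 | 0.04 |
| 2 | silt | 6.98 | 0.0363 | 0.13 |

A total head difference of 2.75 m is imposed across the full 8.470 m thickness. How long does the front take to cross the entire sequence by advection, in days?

With flow normal to the layers, continuity requires the same specific discharge q through every layer.
Σ(b_i/K_i) = 1.49/0.131 + 6.98/0.0363 = 203.7 d.
q = Δh / Σ(b_i/K_i) = 2.75 / 203.7 = 0.01350 m/day.
In each layer the seepage velocity is v_i = q/n_i, so the layer transit time is t_i = b_i·n_i / q:
  layer 1 (fractured sandstone): t_1 = 1.49 × 0.04 / 0.01350 = 4.414 d
  layer 2 (silt): t_2 = 6.98 × 0.13 / 0.01350 = 67.20 d
Total t = Σ t_i = 71.61 days.

71.6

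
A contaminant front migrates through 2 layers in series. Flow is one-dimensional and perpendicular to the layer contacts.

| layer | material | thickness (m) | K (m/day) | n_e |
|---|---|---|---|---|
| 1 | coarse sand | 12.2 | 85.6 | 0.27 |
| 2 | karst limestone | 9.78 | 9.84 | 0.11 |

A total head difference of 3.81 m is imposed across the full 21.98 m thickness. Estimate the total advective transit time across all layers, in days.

With flow normal to the layers, continuity requires the same specific discharge q through every layer.
Σ(b_i/K_i) = 12.2/85.6 + 9.78/9.84 = 1.136 d.
q = Δh / Σ(b_i/K_i) = 3.81 / 1.136 = 3.353 m/day.
In each layer the seepage velocity is v_i = q/n_i, so the layer transit time is t_i = b_i·n_i / q:
  layer 1 (coarse sand): t_1 = 12.2 × 0.27 / 3.353 = 0.9825 d
  layer 2 (karst limestone): t_2 = 9.78 × 0.11 / 3.353 = 0.3209 d
Total t = Σ t_i = 1.303 days.

1.30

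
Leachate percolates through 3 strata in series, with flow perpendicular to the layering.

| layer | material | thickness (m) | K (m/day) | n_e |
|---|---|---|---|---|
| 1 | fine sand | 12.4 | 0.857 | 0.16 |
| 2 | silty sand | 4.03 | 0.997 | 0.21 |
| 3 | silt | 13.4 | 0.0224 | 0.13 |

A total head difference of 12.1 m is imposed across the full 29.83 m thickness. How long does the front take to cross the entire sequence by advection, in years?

With flow normal to the layers, continuity requires the same specific discharge q through every layer.
Σ(b_i/K_i) = 12.4/0.857 + 4.03/0.997 + 13.4/0.0224 = 616.7 d.
q = Δh / Σ(b_i/K_i) = 12.1 / 616.7 = 0.01962 m/day.
In each layer the seepage velocity is v_i = q/n_i, so the layer transit time is t_i = b_i·n_i / q:
  layer 1 (fine sand): t_1 = 12.4 × 0.16 / 0.01962 = 101.1 d
  layer 2 (silty sand): t_2 = 4.03 × 0.21 / 0.01962 = 43.14 d
  layer 3 (silt): t_3 = 13.4 × 0.13 / 0.01962 = 88.79 d
Total t = Σ t_i = 233.0 days = 0.6380 years.

0.638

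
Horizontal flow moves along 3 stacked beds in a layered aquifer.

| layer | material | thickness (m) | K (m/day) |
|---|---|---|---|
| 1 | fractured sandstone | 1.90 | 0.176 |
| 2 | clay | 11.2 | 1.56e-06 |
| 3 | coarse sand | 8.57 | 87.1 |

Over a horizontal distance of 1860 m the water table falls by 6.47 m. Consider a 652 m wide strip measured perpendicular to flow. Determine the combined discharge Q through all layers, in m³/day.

Flow is parallel to layering, so each bed carries its own Darcy discharge and the transmissivities add.
Σ(K_i·b_i) = 0.176×1.90 + 1.56e-06×11.2 + 87.1×8.57 = 746.8 m²/day.
Hydraulic gradient i = Δh / L = 6.47 / 1860 = 0.003478.
Q = Σ(K_i·b_i) · W · i = 746.8 × 652 × 0.003478 = 1694 m³/day.

1690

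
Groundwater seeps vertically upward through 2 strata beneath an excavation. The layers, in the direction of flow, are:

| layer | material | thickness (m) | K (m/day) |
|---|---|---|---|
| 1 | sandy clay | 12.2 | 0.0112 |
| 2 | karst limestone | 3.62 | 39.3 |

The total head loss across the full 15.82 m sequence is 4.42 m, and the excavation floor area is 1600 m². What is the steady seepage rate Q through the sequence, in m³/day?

Flow is perpendicular to layering, so the layers act in series and the equivalent K is the thickness-weighted harmonic mean.
Total thickness L = 12.2 + 3.62 = 15.82 m.
Σ(b_i/K_i) = 12.2/0.0112 + 3.62/39.3 = 1089 d.
K_eq = L / Σ(b_i/K_i) = 15.82 / 1089 = 0.01452 m/day.
Q = K_eq · A · (Δh/L) = 0.01452 × 1600 × (4.42/15.82) = 6.492 m³/day.

6.49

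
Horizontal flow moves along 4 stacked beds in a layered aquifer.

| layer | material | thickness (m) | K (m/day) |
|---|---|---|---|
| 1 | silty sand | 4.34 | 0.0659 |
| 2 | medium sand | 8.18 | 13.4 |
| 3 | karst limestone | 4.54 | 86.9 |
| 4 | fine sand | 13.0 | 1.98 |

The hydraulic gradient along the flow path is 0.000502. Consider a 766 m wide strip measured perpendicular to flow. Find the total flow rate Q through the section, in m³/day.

204

Flow is parallel to layering, so each bed carries its own Darcy discharge and the transmissivities add.
Σ(K_i·b_i) = 0.0659×4.34 + 13.4×8.18 + 86.9×4.54 + 1.98×13.0 = 530.2 m²/day.
Hydraulic gradient i = 0.000502.
Q = Σ(K_i·b_i) · W · i = 530.2 × 766 × 0.0005020 = 203.9 m³/day.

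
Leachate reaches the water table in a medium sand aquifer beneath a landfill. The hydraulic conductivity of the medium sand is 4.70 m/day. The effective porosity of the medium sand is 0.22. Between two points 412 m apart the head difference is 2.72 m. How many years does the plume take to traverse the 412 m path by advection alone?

Hydraulic gradient i = Δh / L = 2.72 / 412 = 0.006602.
Darcy flux q = K · i = 4.700 × 0.006602 = 0.03103 m/day.
Seepage velocity v = q / n_e = 0.03103 / 0.22 = 0.1410 m/day.
Travel time t = L / v = 412 / 0.1410 = 2921 days = 7.998 years.

8.00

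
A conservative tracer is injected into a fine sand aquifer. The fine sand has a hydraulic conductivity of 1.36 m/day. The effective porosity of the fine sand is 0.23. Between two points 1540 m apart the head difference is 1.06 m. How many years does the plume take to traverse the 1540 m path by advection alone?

1040

Hydraulic gradient i = Δh / L = 1.06 / 1540 = 0.0006883.
Darcy flux q = K · i = 1.360 × 0.0006883 = 0.0009361 m/day.
Seepage velocity v = q / n_e = 0.0009361 / 0.23 = 0.004070 m/day.
Travel time t = L / v = 1540 / 0.004070 = 3.784e+05 days = 1036 years.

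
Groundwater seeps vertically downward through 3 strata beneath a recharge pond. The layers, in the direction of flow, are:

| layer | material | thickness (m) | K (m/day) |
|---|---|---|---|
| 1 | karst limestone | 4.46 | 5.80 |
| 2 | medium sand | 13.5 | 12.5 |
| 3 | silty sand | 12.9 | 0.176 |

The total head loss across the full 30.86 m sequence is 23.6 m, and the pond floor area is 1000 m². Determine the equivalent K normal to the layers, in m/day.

0.411

Flow is perpendicular to layering, so the layers act in series and the equivalent K is the thickness-weighted harmonic mean.
Total thickness L = 4.46 + 13.5 + 12.9 = 30.86 m.
Σ(b_i/K_i) = 4.46/5.80 + 13.5/12.5 + 12.9/0.176 = 75.14 d.
K_eq = L / Σ(b_i/K_i) = 30.86 / 75.14 = 0.4107 m/day.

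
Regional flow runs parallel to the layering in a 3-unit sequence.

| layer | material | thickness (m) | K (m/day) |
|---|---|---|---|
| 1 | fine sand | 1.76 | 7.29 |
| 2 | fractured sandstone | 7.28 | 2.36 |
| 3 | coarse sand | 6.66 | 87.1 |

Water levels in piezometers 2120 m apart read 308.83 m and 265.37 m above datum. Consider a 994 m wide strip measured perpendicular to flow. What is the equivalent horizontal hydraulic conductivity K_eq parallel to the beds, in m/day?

38.9

Flow is parallel to layering, so each bed carries its own Darcy discharge and the transmissivities add.
Σ(K_i·b_i) = 7.29×1.76 + 2.36×7.28 + 87.1×6.66 = 610.1 m²/day.
Total thickness b = 15.70 m, so K_eq = Σ(K_i·b_i)/b = 38.86 m/day.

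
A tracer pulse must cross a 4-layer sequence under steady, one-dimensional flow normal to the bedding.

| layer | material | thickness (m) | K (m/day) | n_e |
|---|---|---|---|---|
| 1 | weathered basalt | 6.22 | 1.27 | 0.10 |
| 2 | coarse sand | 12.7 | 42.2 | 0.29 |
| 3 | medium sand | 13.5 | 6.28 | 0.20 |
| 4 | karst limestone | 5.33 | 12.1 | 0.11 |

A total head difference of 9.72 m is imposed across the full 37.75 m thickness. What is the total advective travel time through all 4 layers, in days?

With flow normal to the layers, continuity requires the same specific discharge q through every layer.
Σ(b_i/K_i) = 6.22/1.27 + 12.7/42.2 + 13.5/6.28 + 5.33/12.1 = 7.789 d.
q = Δh / Σ(b_i/K_i) = 9.72 / 7.789 = 1.248 m/day.
In each layer the seepage velocity is v_i = q/n_i, so the layer transit time is t_i = b_i·n_i / q:
  layer 1 (weathered basalt): t_1 = 6.22 × 0.10 / 1.248 = 0.4984 d
  layer 2 (coarse sand): t_2 = 12.7 × 0.29 / 1.248 = 2.951 d
  layer 3 (medium sand): t_3 = 13.5 × 0.20 / 1.248 = 2.164 d
  layer 4 (karst limestone): t_4 = 5.33 × 0.11 / 1.248 = 0.4698 d
Total t = Σ t_i = 6.083 days.

6.08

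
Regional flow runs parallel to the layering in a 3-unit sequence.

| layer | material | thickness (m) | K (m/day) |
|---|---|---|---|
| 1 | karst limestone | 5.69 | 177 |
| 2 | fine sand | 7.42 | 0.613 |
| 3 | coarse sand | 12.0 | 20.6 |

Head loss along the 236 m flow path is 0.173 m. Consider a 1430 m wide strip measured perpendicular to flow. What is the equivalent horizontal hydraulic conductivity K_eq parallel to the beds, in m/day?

50.1

Flow is parallel to layering, so each bed carries its own Darcy discharge and the transmissivities add.
Σ(K_i·b_i) = 177×5.69 + 0.613×7.42 + 20.6×12.0 = 1259 m²/day.
Total thickness b = 25.11 m, so K_eq = Σ(K_i·b_i)/b = 50.13 m/day.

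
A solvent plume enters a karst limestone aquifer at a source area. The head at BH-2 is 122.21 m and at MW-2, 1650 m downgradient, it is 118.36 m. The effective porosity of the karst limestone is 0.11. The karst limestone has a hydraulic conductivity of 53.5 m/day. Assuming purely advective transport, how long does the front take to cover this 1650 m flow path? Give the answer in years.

Hydraulic gradient i = (122.21 − 118.36) / 1650 = 3.85 / 1650 = 0.002333.
Darcy flux q = K · i = 53.50 × 0.002333 = 0.1248 m/day.
Seepage velocity v = q / n_e = 0.1248 / 0.11 = 1.135 m/day.
Travel time t = L / v = 1650 / 1.135 = 1454 days = 3.981 years.

3.98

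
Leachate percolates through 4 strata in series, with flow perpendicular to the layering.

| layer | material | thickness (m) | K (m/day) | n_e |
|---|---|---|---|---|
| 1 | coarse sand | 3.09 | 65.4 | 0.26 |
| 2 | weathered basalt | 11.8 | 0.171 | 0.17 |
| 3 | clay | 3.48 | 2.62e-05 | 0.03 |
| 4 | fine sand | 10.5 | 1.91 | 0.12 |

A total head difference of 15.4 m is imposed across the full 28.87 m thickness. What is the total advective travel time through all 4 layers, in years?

With flow normal to the layers, continuity requires the same specific discharge q through every layer.
Σ(b_i/K_i) = 3.09/65.4 + 11.8/0.171 + 3.48/2.62e-05 + 10.5/1.91 = 1.329e+05 d.
q = Δh / Σ(b_i/K_i) = 15.4 / 1.329e+05 = 0.0001159 m/day.
In each layer the seepage velocity is v_i = q/n_i, so the layer transit time is t_i = b_i·n_i / q:
  layer 1 (coarse sand): t_1 = 3.09 × 0.26 / 0.0001159 = 6933 d
  layer 2 (weathered basalt): t_2 = 11.8 × 0.17 / 0.0001159 = 17311 d
  layer 3 (clay): t_3 = 3.48 × 0.03 / 0.0001159 = 901.0 d
  layer 4 (fine sand): t_4 = 10.5 × 0.12 / 0.0001159 = 10874 d
Total t = Σ t_i = 36019 days = 98.61 years.

98.6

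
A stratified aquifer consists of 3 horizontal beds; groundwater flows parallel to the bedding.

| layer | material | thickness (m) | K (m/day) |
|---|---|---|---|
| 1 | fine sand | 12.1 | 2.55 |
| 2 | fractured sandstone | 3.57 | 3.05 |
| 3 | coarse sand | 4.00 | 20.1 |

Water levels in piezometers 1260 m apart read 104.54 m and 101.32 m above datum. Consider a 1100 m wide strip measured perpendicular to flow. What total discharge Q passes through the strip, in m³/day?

343

Flow is parallel to layering, so each bed carries its own Darcy discharge and the transmissivities add.
Σ(K_i·b_i) = 2.55×12.1 + 3.05×3.57 + 20.1×4.00 = 122.1 m²/day.
Hydraulic gradient i = (104.54 − 101.32) / 1260 = 3.22 / 1260 = 0.002556.
Q = Σ(K_i·b_i) · W · i = 122.1 × 1100 × 0.002556 = 343.4 m³/day.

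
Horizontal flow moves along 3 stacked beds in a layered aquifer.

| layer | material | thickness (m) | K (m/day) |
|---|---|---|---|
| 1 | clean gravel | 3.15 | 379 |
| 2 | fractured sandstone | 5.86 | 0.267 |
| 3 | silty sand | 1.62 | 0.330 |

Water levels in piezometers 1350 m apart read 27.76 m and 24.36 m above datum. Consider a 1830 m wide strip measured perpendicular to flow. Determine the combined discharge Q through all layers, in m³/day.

5510

Flow is parallel to layering, so each bed carries its own Darcy discharge and the transmissivities add.
Σ(K_i·b_i) = 379×3.15 + 0.267×5.86 + 0.330×1.62 = 1196 m²/day.
Hydraulic gradient i = (27.76 − 24.36) / 1350 = 3.4 / 1350 = 0.002519.
Q = Σ(K_i·b_i) · W · i = 1196 × 1830 × 0.002519 = 5512 m³/day.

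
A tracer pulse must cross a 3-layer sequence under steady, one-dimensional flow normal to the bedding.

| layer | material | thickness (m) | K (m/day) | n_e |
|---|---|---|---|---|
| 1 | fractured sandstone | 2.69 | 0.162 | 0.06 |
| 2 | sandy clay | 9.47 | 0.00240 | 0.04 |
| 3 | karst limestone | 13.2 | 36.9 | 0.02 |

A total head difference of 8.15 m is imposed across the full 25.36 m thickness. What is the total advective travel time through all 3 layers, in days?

With flow normal to the layers, continuity requires the same specific discharge q through every layer.
Σ(b_i/K_i) = 2.69/0.162 + 9.47/0.00240 + 13.2/36.9 = 3963 d.
q = Δh / Σ(b_i/K_i) = 8.15 / 3963 = 0.002057 m/day.
In each layer the seepage velocity is v_i = q/n_i, so the layer transit time is t_i = b_i·n_i / q:
  layer 1 (fractured sandstone): t_1 = 2.69 × 0.06 / 0.002057 = 78.48 d
  layer 2 (sandy clay): t_2 = 9.47 × 0.04 / 0.002057 = 184.2 d
  layer 3 (karst limestone): t_3 = 13.2 × 0.02 / 0.002057 = 128.4 d
Total t = Σ t_i = 391.0 days.

391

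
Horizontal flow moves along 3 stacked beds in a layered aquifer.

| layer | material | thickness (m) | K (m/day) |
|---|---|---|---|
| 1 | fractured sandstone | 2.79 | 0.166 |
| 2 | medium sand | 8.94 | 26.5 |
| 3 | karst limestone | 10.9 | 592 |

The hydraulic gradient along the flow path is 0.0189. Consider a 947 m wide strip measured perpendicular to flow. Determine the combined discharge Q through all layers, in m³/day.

Flow is parallel to layering, so each bed carries its own Darcy discharge and the transmissivities add.
Σ(K_i·b_i) = 0.166×2.79 + 26.5×8.94 + 592×10.9 = 6690 m²/day.
Hydraulic gradient i = 0.0189.
Q = Σ(K_i·b_i) · W · i = 6690 × 947 × 0.01890 = 1.197e+05 m³/day.

120000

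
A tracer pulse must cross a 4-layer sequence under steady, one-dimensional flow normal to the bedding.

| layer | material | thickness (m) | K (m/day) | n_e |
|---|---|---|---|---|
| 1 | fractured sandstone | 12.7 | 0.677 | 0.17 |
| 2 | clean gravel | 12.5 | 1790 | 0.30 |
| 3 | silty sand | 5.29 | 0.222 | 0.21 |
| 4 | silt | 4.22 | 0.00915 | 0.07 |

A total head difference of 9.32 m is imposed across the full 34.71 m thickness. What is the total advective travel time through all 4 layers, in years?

1.08

With flow normal to the layers, continuity requires the same specific discharge q through every layer.
Σ(b_i/K_i) = 12.7/0.677 + 12.5/1790 + 5.29/0.222 + 4.22/0.00915 = 503.8 d.
q = Δh / Σ(b_i/K_i) = 9.32 / 503.8 = 0.01850 m/day.
In each layer the seepage velocity is v_i = q/n_i, so the layer transit time is t_i = b_i·n_i / q:
  layer 1 (fractured sandstone): t_1 = 12.7 × 0.17 / 0.01850 = 116.7 d
  layer 2 (clean gravel): t_2 = 12.5 × 0.30 / 0.01850 = 202.7 d
  layer 3 (silty sand): t_3 = 5.29 × 0.21 / 0.01850 = 60.05 d
  layer 4 (silt): t_4 = 4.22 × 0.07 / 0.01850 = 15.97 d
Total t = Σ t_i = 395.4 days = 1.083 years.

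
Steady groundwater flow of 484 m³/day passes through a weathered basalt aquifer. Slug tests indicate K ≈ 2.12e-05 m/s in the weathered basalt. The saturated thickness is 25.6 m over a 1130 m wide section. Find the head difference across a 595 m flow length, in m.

Convert K: 2.12e-05 m/s × 86400 = 1.832 m/day.
Cross-sectional area A = 1130 × 25.6 = 28928 m².
From Q = K·A·i, i = Q / (K·A) = 484 / (1.832 × 28928) = 0.009134.
Head loss Δh = i · L = 0.009134 × 595 = 5.435 m.

5.43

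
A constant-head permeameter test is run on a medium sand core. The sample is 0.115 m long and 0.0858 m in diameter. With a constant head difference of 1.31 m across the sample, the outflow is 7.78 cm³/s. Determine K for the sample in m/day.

10.2

Cross-sectional area A = π·(d/2)² = π × (0.0858/2)² = 0.005782 m².
Convert discharge: 7.78 cm³/s = 7.780e-06 m³/s.
Darcy's law rearranged: K = Q·L / (A·Δh) = 7.780e-06 × 0.115 / (0.005782 × 1.31) = 0.0001181 m/s = 10.21 m/day.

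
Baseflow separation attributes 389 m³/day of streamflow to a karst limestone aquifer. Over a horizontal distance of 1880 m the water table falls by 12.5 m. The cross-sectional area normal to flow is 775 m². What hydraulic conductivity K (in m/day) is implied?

Hydraulic gradient i = Δh / L = 12.5 / 1880 = 0.006649.
From Q = K·A·i, K = Q / (A·i) = 389 / (775.0 × 0.006649) = 75.49 m/day.

75.5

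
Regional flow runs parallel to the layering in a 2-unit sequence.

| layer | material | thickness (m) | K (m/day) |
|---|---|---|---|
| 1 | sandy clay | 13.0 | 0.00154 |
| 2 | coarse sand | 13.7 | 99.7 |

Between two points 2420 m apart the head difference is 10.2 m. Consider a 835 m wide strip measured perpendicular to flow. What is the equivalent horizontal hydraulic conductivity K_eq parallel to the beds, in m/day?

51.2

Flow is parallel to layering, so each bed carries its own Darcy discharge and the transmissivities add.
Σ(K_i·b_i) = 0.00154×13.0 + 99.7×13.7 = 1366 m²/day.
Total thickness b = 26.70 m, so K_eq = Σ(K_i·b_i)/b = 51.16 m/day.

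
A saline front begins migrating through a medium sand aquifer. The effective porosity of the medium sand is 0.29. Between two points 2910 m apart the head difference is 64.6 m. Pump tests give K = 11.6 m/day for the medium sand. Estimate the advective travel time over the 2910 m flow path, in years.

8.97

Hydraulic gradient i = Δh / L = 64.6 / 2910 = 0.02220.
Darcy flux q = K · i = 11.60 × 0.02220 = 0.2575 m/day.
Seepage velocity v = q / n_e = 0.2575 / 0.29 = 0.8880 m/day.
Travel time t = L / v = 2910 / 0.8880 = 3277 days = 8.972 years.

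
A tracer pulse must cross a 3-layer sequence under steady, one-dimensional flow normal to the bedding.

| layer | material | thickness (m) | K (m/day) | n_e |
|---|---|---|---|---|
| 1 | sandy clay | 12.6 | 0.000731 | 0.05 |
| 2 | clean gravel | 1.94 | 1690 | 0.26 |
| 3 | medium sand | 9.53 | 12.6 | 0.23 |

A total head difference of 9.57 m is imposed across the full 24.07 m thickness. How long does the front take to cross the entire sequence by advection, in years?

16.4

With flow normal to the layers, continuity requires the same specific discharge q through every layer.
Σ(b_i/K_i) = 12.6/0.000731 + 1.94/1690 + 9.53/12.6 = 17237 d.
q = Δh / Σ(b_i/K_i) = 9.57 / 17237 = 0.0005552 m/day.
In each layer the seepage velocity is v_i = q/n_i, so the layer transit time is t_i = b_i·n_i / q:
  layer 1 (sandy clay): t_1 = 12.6 × 0.05 / 0.0005552 = 1135 d
  layer 2 (clean gravel): t_2 = 1.94 × 0.26 / 0.0005552 = 908.5 d
  layer 3 (medium sand): t_3 = 9.53 × 0.23 / 0.0005552 = 3948 d
Total t = Σ t_i = 5991 days = 16.40 years.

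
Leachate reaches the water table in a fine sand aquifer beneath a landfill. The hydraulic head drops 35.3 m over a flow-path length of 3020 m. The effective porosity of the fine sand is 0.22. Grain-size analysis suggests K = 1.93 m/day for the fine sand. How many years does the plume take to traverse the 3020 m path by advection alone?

Hydraulic gradient i = Δh / L = 35.3 / 3020 = 0.01169.
Darcy flux q = K · i = 1.930 × 0.01169 = 0.02256 m/day.
Seepage velocity v = q / n_e = 0.02256 / 0.22 = 0.1025 m/day.
Travel time t = L / v = 3020 / 0.1025 = 29451 days = 80.63 years.

80.6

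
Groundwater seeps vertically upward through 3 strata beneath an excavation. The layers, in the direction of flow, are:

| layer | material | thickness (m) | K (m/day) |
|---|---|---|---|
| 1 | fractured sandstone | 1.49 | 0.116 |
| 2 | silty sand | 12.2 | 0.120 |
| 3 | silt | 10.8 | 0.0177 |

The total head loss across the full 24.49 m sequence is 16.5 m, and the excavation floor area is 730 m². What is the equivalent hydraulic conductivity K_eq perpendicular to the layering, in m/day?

Flow is perpendicular to layering, so the layers act in series and the equivalent K is the thickness-weighted harmonic mean.
Total thickness L = 1.49 + 12.2 + 10.8 = 24.49 m.
Σ(b_i/K_i) = 1.49/0.116 + 12.2/0.120 + 10.8/0.0177 = 724.7 d.
K_eq = L / Σ(b_i/K_i) = 24.49 / 724.7 = 0.03379 m/day.

0.0338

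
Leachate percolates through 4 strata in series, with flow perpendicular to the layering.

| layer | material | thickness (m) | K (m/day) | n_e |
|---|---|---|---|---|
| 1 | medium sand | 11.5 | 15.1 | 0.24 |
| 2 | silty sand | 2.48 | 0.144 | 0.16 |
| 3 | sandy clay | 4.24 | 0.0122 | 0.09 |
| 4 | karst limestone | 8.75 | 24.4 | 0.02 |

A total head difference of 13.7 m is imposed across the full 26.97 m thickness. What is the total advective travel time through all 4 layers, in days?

With flow normal to the layers, continuity requires the same specific discharge q through every layer.
Σ(b_i/K_i) = 11.5/15.1 + 2.48/0.144 + 4.24/0.0122 + 8.75/24.4 = 365.9 d.
q = Δh / Σ(b_i/K_i) = 13.7 / 365.9 = 0.03744 m/day.
In each layer the seepage velocity is v_i = q/n_i, so the layer transit time is t_i = b_i·n_i / q:
  layer 1 (medium sand): t_1 = 11.5 × 0.24 / 0.03744 = 73.71 d
  layer 2 (silty sand): t_2 = 2.48 × 0.16 / 0.03744 = 10.60 d
  layer 3 (sandy clay): t_3 = 4.24 × 0.09 / 0.03744 = 10.19 d
  layer 4 (karst limestone): t_4 = 8.75 × 0.02 / 0.03744 = 4.674 d
Total t = Σ t_i = 99.17 days.

99.2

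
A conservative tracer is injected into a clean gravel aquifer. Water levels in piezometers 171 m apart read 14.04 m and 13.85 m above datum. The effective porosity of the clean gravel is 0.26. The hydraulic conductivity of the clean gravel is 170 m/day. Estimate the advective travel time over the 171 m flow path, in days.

235

Hydraulic gradient i = (14.04 − 13.85) / 171 = 0.19 / 171 = 0.001111.
Darcy flux q = K · i = 170.0 × 0.001111 = 0.1889 m/day.
Seepage velocity v = q / n_e = 0.1889 / 0.26 = 0.7265 m/day.
Travel time t = L / v = 171 / 0.7265 = 235.4 days.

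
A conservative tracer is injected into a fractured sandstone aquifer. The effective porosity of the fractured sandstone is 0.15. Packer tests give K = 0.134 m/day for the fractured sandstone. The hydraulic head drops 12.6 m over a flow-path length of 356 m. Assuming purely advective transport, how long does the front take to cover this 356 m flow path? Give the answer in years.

30.8

Hydraulic gradient i = Δh / L = 12.6 / 356 = 0.03539.
Darcy flux q = K · i = 0.1340 × 0.03539 = 0.004743 m/day.
Seepage velocity v = q / n_e = 0.004743 / 0.15 = 0.03162 m/day.
Travel time t = L / v = 356 / 0.03162 = 11259 days = 30.83 years.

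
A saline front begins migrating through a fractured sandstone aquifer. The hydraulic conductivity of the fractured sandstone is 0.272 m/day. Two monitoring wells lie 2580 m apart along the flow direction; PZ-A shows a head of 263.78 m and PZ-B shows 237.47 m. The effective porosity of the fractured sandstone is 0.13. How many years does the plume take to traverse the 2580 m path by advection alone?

331

Hydraulic gradient i = (263.78 − 237.47) / 2580 = 26.31 / 2580 = 0.01020.
Darcy flux q = K · i = 0.2720 × 0.01020 = 0.002774 m/day.
Seepage velocity v = q / n_e = 0.002774 / 0.13 = 0.02134 m/day.
Travel time t = L / v = 2580 / 0.02134 = 1.209e+05 days = 331.1 years.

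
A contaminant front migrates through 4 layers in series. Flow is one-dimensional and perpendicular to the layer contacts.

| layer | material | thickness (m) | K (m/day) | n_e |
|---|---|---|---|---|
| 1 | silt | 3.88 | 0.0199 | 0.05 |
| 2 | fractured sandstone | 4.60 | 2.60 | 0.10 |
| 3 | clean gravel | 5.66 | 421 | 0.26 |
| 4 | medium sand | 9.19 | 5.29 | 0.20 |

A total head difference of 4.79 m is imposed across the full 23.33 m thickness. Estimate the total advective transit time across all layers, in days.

With flow normal to the layers, continuity requires the same specific discharge q through every layer.
Σ(b_i/K_i) = 3.88/0.0199 + 4.60/2.60 + 5.66/421 + 9.19/5.29 = 198.5 d.
q = Δh / Σ(b_i/K_i) = 4.79 / 198.5 = 0.02413 m/day.
In each layer the seepage velocity is v_i = q/n_i, so the layer transit time is t_i = b_i·n_i / q:
  layer 1 (silt): t_1 = 3.88 × 0.05 / 0.02413 = 8.039 d
  layer 2 (fractured sandstone): t_2 = 4.60 × 0.10 / 0.02413 = 19.06 d
  layer 3 (clean gravel): t_3 = 5.66 × 0.26 / 0.02413 = 60.98 d
  layer 4 (medium sand): t_4 = 9.19 × 0.20 / 0.02413 = 76.17 d
Total t = Σ t_i = 164.2 days.

164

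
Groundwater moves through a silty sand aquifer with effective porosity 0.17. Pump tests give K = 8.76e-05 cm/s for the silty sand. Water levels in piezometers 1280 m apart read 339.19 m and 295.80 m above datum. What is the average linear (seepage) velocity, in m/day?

0.0151

Convert K: 8.76e-05 cm/s × 864 = 0.07569 m/day.
Hydraulic gradient i = (339.19 − 295.80) / 1280 = 43.39 / 1280 = 0.03390.
Darcy flux q = K · i = 0.07569 × 0.03390 = 0.002566 m/day.
Seepage velocity v = q / n_e = 0.002566 / 0.17 = 0.01509 m/day.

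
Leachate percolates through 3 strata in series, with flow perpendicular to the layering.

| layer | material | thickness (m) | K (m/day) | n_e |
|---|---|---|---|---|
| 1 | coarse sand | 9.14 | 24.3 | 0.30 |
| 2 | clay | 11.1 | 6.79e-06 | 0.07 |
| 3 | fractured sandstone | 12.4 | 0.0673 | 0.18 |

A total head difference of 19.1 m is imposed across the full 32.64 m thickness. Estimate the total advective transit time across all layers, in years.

1350

With flow normal to the layers, continuity requires the same specific discharge q through every layer.
Σ(b_i/K_i) = 9.14/24.3 + 11.1/6.79e-06 + 12.4/0.0673 = 1.635e+06 d.
q = Δh / Σ(b_i/K_i) = 19.1 / 1.635e+06 = 1.168e-05 m/day.
In each layer the seepage velocity is v_i = q/n_i, so the layer transit time is t_i = b_i·n_i / q:
  layer 1 (coarse sand): t_1 = 9.14 × 0.30 / 1.168e-05 = 2.347e+05 d
  layer 2 (clay): t_2 = 11.1 × 0.07 / 1.168e-05 = 66510 d
  layer 3 (fractured sandstone): t_3 = 12.4 × 0.18 / 1.168e-05 = 1.911e+05 d
Total t = Σ t_i = 4.923e+05 days = 1348 years.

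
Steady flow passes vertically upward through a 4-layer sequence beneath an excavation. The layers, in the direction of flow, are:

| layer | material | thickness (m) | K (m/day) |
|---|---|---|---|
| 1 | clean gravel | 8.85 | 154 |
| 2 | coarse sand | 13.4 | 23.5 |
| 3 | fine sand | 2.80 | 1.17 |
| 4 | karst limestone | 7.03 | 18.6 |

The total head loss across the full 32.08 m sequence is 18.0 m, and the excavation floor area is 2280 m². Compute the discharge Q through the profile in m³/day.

Flow is perpendicular to layering, so the layers act in series and the equivalent K is the thickness-weighted harmonic mean.
Total thickness L = 8.85 + 13.4 + 2.80 + 7.03 = 32.08 m.
Σ(b_i/K_i) = 8.85/154 + 13.4/23.5 + 2.80/1.17 + 7.03/18.6 = 3.399 d.
K_eq = L / Σ(b_i/K_i) = 32.08 / 3.399 = 9.439 m/day.
Q = K_eq · A · (Δh/L) = 9.439 × 2280 × (18.0/32.08) = 12075 m³/day.

12100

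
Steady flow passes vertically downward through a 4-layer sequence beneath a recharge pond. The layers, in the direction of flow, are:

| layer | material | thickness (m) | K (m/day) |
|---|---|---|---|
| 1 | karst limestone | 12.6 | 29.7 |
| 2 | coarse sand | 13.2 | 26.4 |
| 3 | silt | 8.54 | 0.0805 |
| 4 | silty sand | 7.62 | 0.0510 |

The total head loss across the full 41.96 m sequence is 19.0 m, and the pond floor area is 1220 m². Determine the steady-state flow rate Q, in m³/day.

90.4

Flow is perpendicular to layering, so the layers act in series and the equivalent K is the thickness-weighted harmonic mean.
Total thickness L = 12.6 + 13.2 + 8.54 + 7.62 = 41.96 m.
Σ(b_i/K_i) = 12.6/29.7 + 13.2/26.4 + 8.54/0.0805 + 7.62/0.0510 = 256.4 d.
K_eq = L / Σ(b_i/K_i) = 41.96 / 256.4 = 0.1636 m/day.
Q = K_eq · A · (Δh/L) = 0.1636 × 1220 × (19.0/41.96) = 90.40 m³/day.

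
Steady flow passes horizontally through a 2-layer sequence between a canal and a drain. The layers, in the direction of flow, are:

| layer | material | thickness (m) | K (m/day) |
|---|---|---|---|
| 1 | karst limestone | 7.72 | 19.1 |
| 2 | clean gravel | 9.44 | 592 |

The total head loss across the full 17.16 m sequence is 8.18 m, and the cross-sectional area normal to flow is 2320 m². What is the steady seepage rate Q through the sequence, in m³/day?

Flow is perpendicular to layering, so the layers act in series and the equivalent K is the thickness-weighted harmonic mean.
Total thickness L = 7.72 + 9.44 = 17.16 m.
Σ(b_i/K_i) = 7.72/19.1 + 9.44/592 = 0.4201 d.
K_eq = L / Σ(b_i/K_i) = 17.16 / 0.4201 = 40.84 m/day.
Q = K_eq · A · (Δh/L) = 40.84 × 2320 × (8.18/17.16) = 45170 m³/day.

45200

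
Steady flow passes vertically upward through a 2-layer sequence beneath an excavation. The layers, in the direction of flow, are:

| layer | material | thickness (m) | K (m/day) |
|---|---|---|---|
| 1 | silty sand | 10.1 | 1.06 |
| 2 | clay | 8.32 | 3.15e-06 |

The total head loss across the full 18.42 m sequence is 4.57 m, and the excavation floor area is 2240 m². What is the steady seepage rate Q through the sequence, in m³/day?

0.00388

Flow is perpendicular to layering, so the layers act in series and the equivalent K is the thickness-weighted harmonic mean.
Total thickness L = 10.1 + 8.32 = 18.42 m.
Σ(b_i/K_i) = 10.1/1.06 + 8.32/3.15e-06 = 2.641e+06 d.
K_eq = L / Σ(b_i/K_i) = 18.42 / 2.641e+06 = 6.974e-06 m/day.
Q = K_eq · A · (Δh/L) = 6.974e-06 × 2240 × (4.57/18.42) = 0.003876 m³/day.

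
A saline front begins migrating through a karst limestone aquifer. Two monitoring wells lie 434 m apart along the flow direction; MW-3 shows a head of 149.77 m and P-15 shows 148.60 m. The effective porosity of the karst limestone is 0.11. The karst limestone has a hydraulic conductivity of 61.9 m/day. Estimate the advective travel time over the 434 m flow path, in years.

Hydraulic gradient i = (149.77 − 148.60) / 434 = 1.17 / 434 = 0.002696.
Darcy flux q = K · i = 61.90 × 0.002696 = 0.1669 m/day.
Seepage velocity v = q / n_e = 0.1669 / 0.11 = 1.517 m/day.
Travel time t = L / v = 434 / 1.517 = 286.1 days = 0.7833 years.

0.783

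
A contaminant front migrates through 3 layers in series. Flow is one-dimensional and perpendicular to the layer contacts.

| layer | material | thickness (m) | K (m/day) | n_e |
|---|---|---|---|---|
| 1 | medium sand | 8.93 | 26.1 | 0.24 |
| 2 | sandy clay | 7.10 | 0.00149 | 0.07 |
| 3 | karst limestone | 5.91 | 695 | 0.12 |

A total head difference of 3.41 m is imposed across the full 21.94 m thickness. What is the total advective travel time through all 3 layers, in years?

12.8

With flow normal to the layers, continuity requires the same specific discharge q through every layer.
Σ(b_i/K_i) = 8.93/26.1 + 7.10/0.00149 + 5.91/695 = 4765 d.
q = Δh / Σ(b_i/K_i) = 3.41 / 4765 = 0.0007156 m/day.
In each layer the seepage velocity is v_i = q/n_i, so the layer transit time is t_i = b_i·n_i / q:
  layer 1 (medium sand): t_1 = 8.93 × 0.24 / 0.0007156 = 2995 d
  layer 2 (sandy clay): t_2 = 7.10 × 0.07 / 0.0007156 = 694.6 d
  layer 3 (karst limestone): t_3 = 5.91 × 0.12 / 0.0007156 = 991.1 d
Total t = Σ t_i = 4681 days = 12.82 years.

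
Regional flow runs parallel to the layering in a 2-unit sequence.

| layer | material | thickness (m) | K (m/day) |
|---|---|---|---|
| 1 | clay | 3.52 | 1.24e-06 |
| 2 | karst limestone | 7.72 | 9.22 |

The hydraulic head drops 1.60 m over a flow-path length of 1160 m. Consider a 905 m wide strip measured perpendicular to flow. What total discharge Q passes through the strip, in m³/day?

Flow is parallel to layering, so each bed carries its own Darcy discharge and the transmissivities add.
Σ(K_i·b_i) = 1.24e-06×3.52 + 9.22×7.72 = 71.18 m²/day.
Hydraulic gradient i = Δh / L = 1.60 / 1160 = 0.001379.
Q = Σ(K_i·b_i) · W · i = 71.18 × 905 × 0.001379 = 88.85 m³/day.

88.9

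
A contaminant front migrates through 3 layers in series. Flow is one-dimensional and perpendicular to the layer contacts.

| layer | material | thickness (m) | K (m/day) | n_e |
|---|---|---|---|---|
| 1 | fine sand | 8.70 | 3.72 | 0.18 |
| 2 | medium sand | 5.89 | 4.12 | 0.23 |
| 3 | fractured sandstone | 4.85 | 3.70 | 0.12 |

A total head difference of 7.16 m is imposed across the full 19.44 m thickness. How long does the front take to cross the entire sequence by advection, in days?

With flow normal to the layers, continuity requires the same specific discharge q through every layer.
Σ(b_i/K_i) = 8.70/3.72 + 5.89/4.12 + 4.85/3.70 = 5.079 d.
q = Δh / Σ(b_i/K_i) = 7.16 / 5.079 = 1.410 m/day.
In each layer the seepage velocity is v_i = q/n_i, so the layer transit time is t_i = b_i·n_i / q:
  layer 1 (fine sand): t_1 = 8.70 × 0.18 / 1.410 = 1.111 d
  layer 2 (medium sand): t_2 = 5.89 × 0.23 / 1.410 = 0.9610 d
  layer 3 (fractured sandstone): t_3 = 4.85 × 0.12 / 1.410 = 0.4129 d
Total t = Σ t_i = 2.485 days.

2.48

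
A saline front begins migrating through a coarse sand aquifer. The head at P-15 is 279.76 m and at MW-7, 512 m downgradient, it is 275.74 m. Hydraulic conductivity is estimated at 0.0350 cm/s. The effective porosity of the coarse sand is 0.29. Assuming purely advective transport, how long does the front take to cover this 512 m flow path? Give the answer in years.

1.71

Convert K: 0.0350 cm/s × 864 = 30.24 m/day.
Hydraulic gradient i = (279.76 − 275.74) / 512 = 4.02 / 512 = 0.007852.
Darcy flux q = K · i = 30.24 × 0.007852 = 0.2374 m/day.
Seepage velocity v = q / n_e = 0.2374 / 0.29 = 0.8187 m/day.
Travel time t = L / v = 512 / 0.8187 = 625.4 days = 1.712 years.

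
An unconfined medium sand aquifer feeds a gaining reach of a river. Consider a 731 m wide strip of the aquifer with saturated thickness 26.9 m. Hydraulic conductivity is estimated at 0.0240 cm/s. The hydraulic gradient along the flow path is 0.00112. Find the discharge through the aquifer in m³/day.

Convert K: 0.0240 cm/s × 864 = 20.74 m/day.
Cross-sectional area A = 731 × 26.9 = 19664 m².
Hydraulic gradient i = 0.00112.
Darcy's law: Q = K · A · i = 20.74 × 19664 × 0.001120 = 456.7 m³/day.

457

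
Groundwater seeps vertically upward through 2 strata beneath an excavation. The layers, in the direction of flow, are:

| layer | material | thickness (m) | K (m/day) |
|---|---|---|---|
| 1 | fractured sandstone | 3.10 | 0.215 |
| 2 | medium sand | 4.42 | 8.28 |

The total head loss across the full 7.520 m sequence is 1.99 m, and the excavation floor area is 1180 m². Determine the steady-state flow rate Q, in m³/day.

157

Flow is perpendicular to layering, so the layers act in series and the equivalent K is the thickness-weighted harmonic mean.
Total thickness L = 3.10 + 4.42 = 7.520 m.
Σ(b_i/K_i) = 3.10/0.215 + 4.42/8.28 = 14.95 d.
K_eq = L / Σ(b_i/K_i) = 7.520 / 14.95 = 0.5029 m/day.
Q = K_eq · A · (Δh/L) = 0.5029 × 1180 × (1.99/7.520) = 157.0 m³/day.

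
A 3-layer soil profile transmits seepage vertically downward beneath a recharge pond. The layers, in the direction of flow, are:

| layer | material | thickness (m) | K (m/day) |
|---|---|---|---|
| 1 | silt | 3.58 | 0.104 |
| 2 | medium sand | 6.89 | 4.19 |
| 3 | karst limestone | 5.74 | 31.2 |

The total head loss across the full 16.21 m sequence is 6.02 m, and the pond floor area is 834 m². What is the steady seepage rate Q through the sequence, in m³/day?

Flow is perpendicular to layering, so the layers act in series and the equivalent K is the thickness-weighted harmonic mean.
Total thickness L = 3.58 + 6.89 + 5.74 = 16.21 m.
Σ(b_i/K_i) = 3.58/0.104 + 6.89/4.19 + 5.74/31.2 = 36.25 d.
K_eq = L / Σ(b_i/K_i) = 16.21 / 36.25 = 0.4472 m/day.
Q = K_eq · A · (Δh/L) = 0.4472 × 834 × (6.02/16.21) = 138.5 m³/day.

138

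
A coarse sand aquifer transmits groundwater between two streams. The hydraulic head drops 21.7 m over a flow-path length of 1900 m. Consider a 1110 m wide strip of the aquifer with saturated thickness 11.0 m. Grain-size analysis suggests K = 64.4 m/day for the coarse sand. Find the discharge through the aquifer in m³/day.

8980

Cross-sectional area A = 1110 × 11.0 = 12210 m².
Hydraulic gradient i = Δh / L = 21.7 / 1900 = 0.01142.
Darcy's law: Q = K · A · i = 64.40 × 12210 × 0.01142 = 8981 m³/day.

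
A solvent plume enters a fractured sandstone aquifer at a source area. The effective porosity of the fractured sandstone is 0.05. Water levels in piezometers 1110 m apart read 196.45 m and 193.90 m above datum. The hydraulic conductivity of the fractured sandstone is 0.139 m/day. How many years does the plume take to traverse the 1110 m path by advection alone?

476

Hydraulic gradient i = (196.45 − 193.90) / 1110 = 2.55 / 1110 = 0.002297.
Darcy flux q = K · i = 0.1390 × 0.002297 = 0.0003193 m/day.
Seepage velocity v = q / n_e = 0.0003193 / 0.05 = 0.006386 m/day.
Travel time t = L / v = 1110 / 0.006386 = 1.738e+05 days = 475.9 years.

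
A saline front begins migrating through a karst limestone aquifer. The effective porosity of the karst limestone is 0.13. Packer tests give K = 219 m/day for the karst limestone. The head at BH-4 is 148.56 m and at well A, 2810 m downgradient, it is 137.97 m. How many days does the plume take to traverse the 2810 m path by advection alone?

443

Hydraulic gradient i = (148.56 − 137.97) / 2810 = 10.59 / 2810 = 0.003769.
Darcy flux q = K · i = 219.0 × 0.003769 = 0.8253 m/day.
Seepage velocity v = q / n_e = 0.8253 / 0.13 = 6.349 m/day.
Travel time t = L / v = 2810 / 6.349 = 442.6 days.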